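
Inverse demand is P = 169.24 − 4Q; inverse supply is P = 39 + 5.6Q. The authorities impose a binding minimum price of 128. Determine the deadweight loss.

Competitive equilibrium: 169.24 − 4Q = 39 + 5.6Q → Q* = 13.5667, P* = 114.9733.
At the floor P = 128, quantity demanded = (169.24 − 128)/4 = 10.31.
Sellers' marginal cost at Q' = 10.31: 39 + 5.6·10.31 = 96.736.
ΔQ = 13.5667 − 10.31 = 3.2567; wedge = 128 − 96.736 = 31.264.
DWL = ½ × 3.2567 × 31.264 = 50.91.

50.91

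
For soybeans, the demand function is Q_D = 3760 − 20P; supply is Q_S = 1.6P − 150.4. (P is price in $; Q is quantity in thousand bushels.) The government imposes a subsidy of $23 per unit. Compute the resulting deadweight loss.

In inverse form: demand P = 188 − 0.05Q, supply P = 94 + 0.625Q.
Competitive equilibrium: 188 − 0.05Q = 94 + 0.625Q → Q* = 139.2593, P* = 181.037.
The subsidy lowers effective supply by 23: P = 71 + 0.625Q.
New quantity: 188 − 0.05Q = 71 + 0.625Q → Q' = 173.3333.
Overproduction ΔQ = 173.3333 − 139.2593 = 34.074; wedge = subsidy = 23.
Welfare loss = ½ × 34.074 × 23 = $391.85 thousand.

$391.85 thousand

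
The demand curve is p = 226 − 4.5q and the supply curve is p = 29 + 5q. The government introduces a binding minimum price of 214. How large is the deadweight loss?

1551.02

Competitive equilibrium: 226 − 4.5q = 29 + 5q → q* = 20.7368, p* = 132.6842.
At the floor p = 214, quantity demanded = (226 − 214)/4.5 = 2.6667.
Sellers' marginal cost at q' = 2.6667: 29 + 5·2.6667 = 42.3335.
Δq = 20.7368 − 2.6667 = 18.0701; wedge = 214 − 42.3335 = 171.6665.
Welfare loss = ½ × 18.0701 × 171.6665 = 1551.02.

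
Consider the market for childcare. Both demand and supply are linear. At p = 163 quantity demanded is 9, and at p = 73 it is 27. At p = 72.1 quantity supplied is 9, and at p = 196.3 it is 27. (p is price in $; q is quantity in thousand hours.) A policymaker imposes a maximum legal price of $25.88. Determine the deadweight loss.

$1223.06 thousand

Demand slope = (73 − 163)/(27 − 9) = −5, so p = 208 − 5q.
Supply slope = (196.3 − 72.1)/(27 − 9) = 6.9, so p = 10 + 6.9q.
Competitive equilibrium: 208 − 5q = 10 + 6.9q → q* = 16.6387, p* = 124.8067.
At the ceiling p = 25.88, quantity supplied = (25.88 − 10)/6.9 = 2.3014.
Willingness to pay at q' = 2.3014: 208 − 5·2.3014 = 196.493.
Δq = 16.6387 − 2.3014 = 14.3373; wedge = 196.493 − 25.88 = 170.613.
The triangle = ½ × 14.3373 × 170.613 = $1223.06 thousand.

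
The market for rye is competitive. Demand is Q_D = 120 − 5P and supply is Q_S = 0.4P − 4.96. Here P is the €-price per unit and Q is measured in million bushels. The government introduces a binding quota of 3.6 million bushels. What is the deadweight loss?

€0.65 million

In inverse form: demand P = 24 − 0.2Q, supply P = 12.4 + 2.5Q.
Competitive equilibrium: 24 − 0.2Q = 12.4 + 2.5Q → Q* = 4.2963, P* = 23.1407.
At Q = 3.6: demand price = 24 − 0.2·3.6 = 23.28; supply price = 12.4 + 2.5·3.6 = 21.4.
ΔQ = 4.2963 − 3.6 = 0.6963; wedge = 23.28 − 21.4 = 1.88.
Deadweight loss = ½ × 0.6963 × 1.88 = €0.65 million.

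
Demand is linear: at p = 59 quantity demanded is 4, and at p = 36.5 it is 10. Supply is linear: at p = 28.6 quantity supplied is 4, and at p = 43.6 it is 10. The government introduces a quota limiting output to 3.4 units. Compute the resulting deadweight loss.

93.30

Demand slope = (36.5 − 59)/(10 − 4) = −3.75, so p = 74 − 3.75q.
Supply slope = (43.6 − 28.6)/(10 − 4) = 2.5, so p = 18.6 + 2.5q.
Competitive equilibrium: 74 − 3.75q = 18.6 + 2.5q → q* = 8.864, p* = 40.76.
At q = 3.4: demand price = 74 − 3.75·3.4 = 61.25; supply price = 18.6 + 2.5·3.4 = 27.1.
Δq = 8.864 − 3.4 = 5.464; wedge = 61.25 − 27.1 = 34.15.
The triangle = ½ × 5.464 × 34.15 = 93.30.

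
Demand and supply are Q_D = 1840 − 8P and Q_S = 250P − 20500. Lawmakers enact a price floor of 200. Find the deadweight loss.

In inverse form: demand P = 230 − 0.125Q, supply P = 82 + 0.004Q.
Competitive equilibrium: 230 − 0.125Q = 82 + 0.004Q → Q* = 1147.2868, P* = 86.5891.
At the floor P = 200, quantity demanded = (230 − 200)/0.125 = 240.
Sellers' marginal cost at Q' = 240: 82 + 0.004·240 = 82.96.
ΔQ = 1147.2868 − 240 = 907.2868; wedge = 200 − 82.96 = 117.04.
The triangle = ½ × 907.2868 × 117.04 = 53094.42.

53094.42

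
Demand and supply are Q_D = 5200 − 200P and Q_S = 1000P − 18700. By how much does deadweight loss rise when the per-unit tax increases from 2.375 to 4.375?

1125

In inverse form: demand P = 26 − 0.005Q, supply P = 18.7 + 0.001Q.
Competitive equilibrium: 26 − 0.005Q = 18.7 + 0.001Q → Q* = 1216.6667, P* = 19.9167.
For a per-unit tax t: ΔQ = t/0.006, so DWL = ½·t·(t/0.006) = t²/0.012.
At t = 2.375: DWL = 470.052. At t = 4.375: DWL = 1595.052.
Increase = 1595.052 − 470.052 = 1125.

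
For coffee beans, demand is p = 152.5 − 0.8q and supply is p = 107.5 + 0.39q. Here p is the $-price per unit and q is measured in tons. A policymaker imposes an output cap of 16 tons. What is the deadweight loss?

$283.16

Competitive equilibrium: 152.5 − 0.8q = 107.5 + 0.39q → q* = 37.8151, p* = 122.2479.
At q = 16: demand price = 152.5 − 0.8·16 = 139.7; supply price = 107.5 + 0.39·16 = 113.74.
Δq = 37.8151 − 16 = 21.8151; wedge = 139.7 − 113.74 = 25.96.
Welfare loss = ½ × 21.8151 × 25.96 = $283.16.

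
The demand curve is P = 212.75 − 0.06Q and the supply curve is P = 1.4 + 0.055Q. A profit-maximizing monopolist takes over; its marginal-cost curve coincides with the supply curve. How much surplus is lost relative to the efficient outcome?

22829.85

Competitive equilibrium: 212.75 − 0.06Q = 1.4 + 0.055Q → Q* = 1837.82609, P* = 102.48043.
Marginal revenue: MR = 212.75 − 0.12Q. Set MR = MC: 212.75 − 0.12Q = 1.4 + 0.055Q → Q_m = 1207.71429.
Price P_m = 212.75 − 0.06·1207.71429 = 140.28714; MC(Q_m) = 1.4 + 0.055·1207.71429 = 67.82429.
Competitive Q* = 1837.82609, so ΔQ = 630.1118; wedge = 140.28714 − 67.82429 = 72.46285.
Welfare loss = ½ × 630.1118 × 72.46285 = 22829.85.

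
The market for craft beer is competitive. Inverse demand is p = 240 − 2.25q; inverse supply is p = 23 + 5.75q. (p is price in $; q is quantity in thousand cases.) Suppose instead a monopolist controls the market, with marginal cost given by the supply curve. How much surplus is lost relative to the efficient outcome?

Competitive equilibrium: 240 − 2.25q = 23 + 5.75q → q* = 27.125, p* = 178.9688.
Marginal revenue: MR = 240 − 4.5q. Set MR = MC: 240 − 4.5q = 23 + 5.75q → q_m = 21.1707.
Price p_m = 240 − 2.25·21.1707 = 192.3659; MC(q_m) = 23 + 5.75·21.1707 = 144.7315.
Competitive q* = 27.125, so Δq = 5.9543; wedge = 192.3659 − 144.7315 = 47.6344.
Welfare loss = ½ × 5.9543 × 47.6344 = $141.81 thousand.

$141.81 thousand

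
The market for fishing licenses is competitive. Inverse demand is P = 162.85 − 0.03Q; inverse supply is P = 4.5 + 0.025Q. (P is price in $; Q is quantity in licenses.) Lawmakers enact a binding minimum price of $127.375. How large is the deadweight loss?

Competitive equilibrium: 162.85 − 0.03Q = 4.5 + 0.025Q → Q* = 2879.0909, P* = 76.4773.
At the floor P = 127.375, quantity demanded = (162.85 − 127.375)/0.03 = 1182.5.
Sellers' marginal cost at Q' = 1182.5: 4.5 + 0.025·1182.5 = 34.0625.
ΔQ = 2879.0909 − 1182.5 = 1696.5909; wedge = 127.375 − 34.0625 = 93.3125.
Deadweight loss = ½ × 1696.5909 × 93.3125 = $79156.57.

$79156.57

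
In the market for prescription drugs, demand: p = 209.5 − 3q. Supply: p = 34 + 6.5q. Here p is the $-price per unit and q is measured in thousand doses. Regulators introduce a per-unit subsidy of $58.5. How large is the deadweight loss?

$180.12 thousand

Competitive equilibrium: 209.5 − 3q = 34 + 6.5q → q* = 18.4737, p* = 154.0789.
The subsidy lowers effective supply by 58.5: p = 6.5q − 24.5.
New quantity: 209.5 − 3q = 6.5q − 24.5 → q' = 24.6316.
Overproduction Δq = 24.6316 − 18.4737 = 6.1579; wedge = subsidy = 58.5.
DWL = ½ × 6.1579 × 58.5 = $180.12 thousand.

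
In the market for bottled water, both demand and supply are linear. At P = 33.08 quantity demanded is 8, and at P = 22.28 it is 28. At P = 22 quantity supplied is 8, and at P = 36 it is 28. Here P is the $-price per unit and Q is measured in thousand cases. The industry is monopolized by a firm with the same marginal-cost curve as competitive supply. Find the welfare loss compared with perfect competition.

Demand slope = (22.28 − 33.08)/(28 − 8) = −0.54, so P = 37.4 − 0.54Q.
Supply slope = (36 − 22)/(28 − 8) = 0.7, so P = 16.4 + 0.7Q.
Competitive equilibrium: 37.4 − 0.54Q = 16.4 + 0.7Q → Q* = 16.9355, P* = 28.2548.
Marginal revenue: MR = 37.4 − 1.08Q. Set MR = MC: 37.4 − 1.08Q = 16.4 + 0.7Q → Q_m = 11.7978.
Price P_m = 37.4 − 0.54·11.7978 = 31.0292; MC(Q_m) = 16.4 + 0.7·11.7978 = 24.6585.
Competitive Q* = 16.9355, so ΔQ = 5.1377; wedge = 31.0292 − 24.6585 = 6.3707.
Deadweight loss = ½ × 5.1377 × 6.3707 = $16.37 thousand.

$16.37 thousand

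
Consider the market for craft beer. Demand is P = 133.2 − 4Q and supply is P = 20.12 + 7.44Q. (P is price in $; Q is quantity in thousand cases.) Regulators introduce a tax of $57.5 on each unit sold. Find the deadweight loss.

Competitive equilibrium: 133.2 − 4Q = 20.12 + 7.44Q → Q* = 9.8846, P* = 93.6615.
With the tax, the buyer price exceeds the seller price by 57.5: (133.2 − 4Q) − (20.12 + 7.44Q) = 57.5 → Q' = 4.8584.
ΔQ = 9.8846 − 4.8584 = 5.0262; the wedge equals the tax, 57.5.
DWL = ½ × 5.0262 × 57.5 = $144.50 thousand.

$144.50 thousand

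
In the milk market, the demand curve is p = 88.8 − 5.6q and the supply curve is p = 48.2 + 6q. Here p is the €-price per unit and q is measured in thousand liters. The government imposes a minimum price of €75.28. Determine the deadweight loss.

€6.84 thousand

Competitive equilibrium: 88.8 − 5.6q = 48.2 + 6q → q* = 3.5, p* = 69.2.
At the floor p = 75.28, quantity demanded = (88.8 − 75.28)/5.6 = 2.4143.
Sellers' marginal cost at q' = 2.4143: 48.2 + 6·2.4143 = 62.6858.
Δq = 3.5 − 2.4143 = 1.0857; wedge = 75.28 − 62.6858 = 12.5942.
DWL = ½ × 1.0857 × 12.5942 = €6.84 thousand.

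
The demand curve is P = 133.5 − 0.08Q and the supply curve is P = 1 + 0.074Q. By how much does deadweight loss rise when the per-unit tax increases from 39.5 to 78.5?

14941.56

Competitive equilibrium: 133.5 − 0.08Q = 1 + 0.074Q → Q* = 860.3896, P* = 64.6688.
For a per-unit tax t: ΔQ = t/0.154, so DWL = ½·t·(t/0.154) = t²/0.308.
At t = 39.5: DWL = 5065.747. At t = 78.5: DWL = 20007.305.
Increase = 20007.305 − 5065.747 = 14941.56.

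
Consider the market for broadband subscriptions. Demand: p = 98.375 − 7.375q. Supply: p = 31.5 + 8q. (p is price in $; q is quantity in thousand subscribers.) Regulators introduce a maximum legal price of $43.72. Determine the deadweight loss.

Competitive equilibrium: 98.375 − 7.375q = 31.5 + 8q → q* = 4.34959, p* = 66.29675.
At the ceiling p = 43.72, quantity supplied = (43.72 − 31.5)/8 = 1.5275.
Willingness to pay at q' = 1.5275: 98.375 − 7.375·1.5275 = 87.10969.
Δq = 4.34959 − 1.5275 = 2.82209; wedge = 87.10969 − 43.72 = 43.38969.
Welfare loss = ½ × 2.82209 × 43.38969 = $61.22 thousand.

$61.22 thousand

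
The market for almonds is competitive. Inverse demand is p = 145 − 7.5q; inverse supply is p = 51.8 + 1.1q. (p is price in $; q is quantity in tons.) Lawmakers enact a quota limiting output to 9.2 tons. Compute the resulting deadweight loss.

$11.53

Competitive equilibrium: 145 − 7.5q = 51.8 + 1.1q → q* = 10.8372, p* = 63.7209.
At q = 9.2: demand price = 145 − 7.5·9.2 = 76; supply price = 51.8 + 1.1·9.2 = 61.92.
Δq = 10.8372 − 9.2 = 1.6372; wedge = 76 − 61.92 = 14.08.
Deadweight loss = ½ × 1.6372 × 14.08 = $11.53.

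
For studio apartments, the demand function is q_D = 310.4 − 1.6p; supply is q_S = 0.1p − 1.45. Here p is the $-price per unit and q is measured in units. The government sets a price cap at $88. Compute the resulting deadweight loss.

$483.92

In inverse form: demand p = 194 − 0.625q, supply p = 14.5 + 10q.
Competitive equilibrium: 194 − 0.625q = 14.5 + 10q → q* = 16.8941, p* = 183.4412.
At the ceiling p = 88, quantity supplied = (88 − 14.5)/10 = 7.35.
Willingness to pay at q' = 7.35: 194 − 0.625·7.35 = 189.4063.
Δq = 16.8941 − 7.35 = 9.5441; wedge = 189.4063 − 88 = 101.4063.
DWL = ½ × 9.5441 × 101.4063 = $483.92.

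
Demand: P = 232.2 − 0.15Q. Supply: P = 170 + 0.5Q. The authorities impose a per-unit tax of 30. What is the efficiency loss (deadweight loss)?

692.31

Competitive equilibrium: 232.2 − 0.15Q = 170 + 0.5Q → Q* = 95.6923, P* = 217.8462.
With the tax, the buyer price exceeds the seller price by 30: (232.2 − 0.15Q) − (170 + 0.5Q) = 30 → Q' = 49.5385.
ΔQ = 95.6923 − 49.5385 = 46.1538; the wedge equals the tax, 30.
Deadweight loss = ½ × 46.1538 × 30 = 692.31.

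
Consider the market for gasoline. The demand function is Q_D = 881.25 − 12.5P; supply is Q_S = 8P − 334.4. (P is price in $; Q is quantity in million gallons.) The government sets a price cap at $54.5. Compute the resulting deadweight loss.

In inverse form: demand P = 70.5 − 0.08Q, supply P = 41.8 + 0.125Q.
Competitive equilibrium: 70.5 − 0.08Q = 41.8 + 0.125Q → Q* = 140, P* = 59.3.
At the ceiling P = 54.5, quantity supplied = (54.5 − 41.8)/0.125 = 101.6.
Willingness to pay at Q' = 101.6: 70.5 − 0.08·101.6 = 62.372.
ΔQ = 140 − 101.6 = 38.4; wedge = 62.372 − 54.5 = 7.872.
DWL = ½ × 38.4 × 7.872 = $151.14 million.

$151.14 million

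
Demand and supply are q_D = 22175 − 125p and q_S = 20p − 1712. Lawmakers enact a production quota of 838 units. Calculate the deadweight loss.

16085.30

In inverse form: demand p = 177.4 − 0.008q, supply p = 85.6 + 0.05q.
Competitive equilibrium: 177.4 − 0.008q = 85.6 + 0.05q → q* = 1582.7586, p* = 164.7379.
At q = 838: demand price = 177.4 − 0.008·838 = 170.696; supply price = 85.6 + 0.05·838 = 127.5.
Δq = 1582.7586 − 838 = 744.7586; wedge = 170.696 − 127.5 = 43.196.
DWL = ½ × 744.7586 × 43.196 = 16085.30.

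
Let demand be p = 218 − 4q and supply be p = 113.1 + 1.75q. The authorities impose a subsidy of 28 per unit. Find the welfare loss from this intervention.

Competitive equilibrium: 218 − 4q = 113.1 + 1.75q → q* = 18.2435, p* = 145.0261.
The subsidy lowers effective supply by 28: p = 85.1 + 1.75q.
New quantity: 218 − 4q = 85.1 + 1.75q → q' = 23.113.
Overproduction Δq = 23.113 − 18.2435 = 4.8695; wedge = subsidy = 28.
Welfare loss = ½ × 4.8695 × 28 = 68.17.

68.17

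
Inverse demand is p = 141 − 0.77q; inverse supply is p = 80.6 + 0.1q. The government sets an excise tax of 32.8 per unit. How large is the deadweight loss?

618.30

Competitive equilibrium: 141 − 0.77q = 80.6 + 0.1q → q* = 69.4253, p* = 87.5425.
With the tax, the buyer price exceeds the seller price by 32.8: (141 − 0.77q) − (80.6 + 0.1q) = 32.8 → q' = 31.7241.
Δq = 69.4253 − 31.7241 = 37.7012; the wedge equals the tax, 32.8.
Welfare loss = ½ × 37.7012 × 32.8 = 618.30.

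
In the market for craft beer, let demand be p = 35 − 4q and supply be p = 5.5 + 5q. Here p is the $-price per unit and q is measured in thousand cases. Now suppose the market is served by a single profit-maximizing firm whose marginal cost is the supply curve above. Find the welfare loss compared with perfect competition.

$4.58 thousand

Competitive equilibrium: 35 − 4q = 5.5 + 5q → q* = 3.2778, p* = 21.8889.
Marginal revenue: MR = 35 − 8q. Set MR = MC: 35 − 8q = 5.5 + 5q → q_m = 2.2692.
Price p_m = 35 − 4·2.2692 = 25.9232; MC(q_m) = 5.5 + 5·2.2692 = 16.846.
Competitive q* = 3.2778, so Δq = 1.0086; wedge = 25.9232 − 16.846 = 9.0772.
The triangle = ½ × 1.0086 × 9.0772 = $4.58 thousand.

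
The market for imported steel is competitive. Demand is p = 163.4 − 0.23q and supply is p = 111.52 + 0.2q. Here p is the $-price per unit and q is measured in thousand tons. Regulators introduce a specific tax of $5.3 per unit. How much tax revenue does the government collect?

$574.13 thousand

Competitive equilibrium: 163.4 − 0.23q = 111.52 + 0.2q → q* = 120.6512, p* = 135.6502.
With the tax, the buyer price exceeds the seller price by 5.3: (163.4 − 0.23q) − (111.52 + 0.2q) = 5.3 → q' = 108.3256.
Tax revenue = 5.3 × 108.3256 = $574.13 thousand.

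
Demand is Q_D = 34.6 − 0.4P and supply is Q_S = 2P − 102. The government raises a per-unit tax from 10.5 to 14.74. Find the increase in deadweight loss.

17.84

In inverse form: demand P = 86.5 − 2.5Q, supply P = 51 + 0.5Q.
Competitive equilibrium: 86.5 − 2.5Q = 51 + 0.5Q → Q* = 11.8333, P* = 56.9167.
For a per-unit tax t: ΔQ = t/3, so DWL = ½·t·(t/3) = t²/6.
At t = 10.5: DWL = 18.375. At t = 14.74: DWL = 36.211.
Increase = 36.211 − 18.375 = 17.84.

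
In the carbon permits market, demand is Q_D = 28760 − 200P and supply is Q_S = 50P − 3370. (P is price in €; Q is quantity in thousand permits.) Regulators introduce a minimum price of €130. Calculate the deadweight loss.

In inverse form: demand P = 143.8 − 0.005Q, supply P = 67.4 + 0.02Q.
Competitive equilibrium: 143.8 − 0.005Q = 67.4 + 0.02Q → Q* = 3056, P* = 128.52.
At the floor P = 130, quantity demanded = (143.8 − 130)/0.005 = 2760.
Sellers' marginal cost at Q' = 2760: 67.4 + 0.02·2760 = 122.6.
ΔQ = 3056 − 2760 = 296; wedge = 130 − 122.6 = 7.4.
Welfare loss = ½ × 296 × 7.4 = €1095.20 thousand.

€1095.20 thousand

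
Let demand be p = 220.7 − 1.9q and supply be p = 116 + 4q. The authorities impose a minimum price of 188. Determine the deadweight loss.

Competitive equilibrium: 220.7 − 1.9q = 116 + 4q → q* = 17.7458, p* = 186.9831.
At the floor p = 188, quantity demanded = (220.7 − 188)/1.9 = 17.2105.
Sellers' marginal cost at q' = 17.2105: 116 + 4·17.2105 = 184.842.
Δq = 17.7458 − 17.2105 = 0.5353; wedge = 188 − 184.842 = 3.158.
Deadweight loss = ½ × 0.5353 × 3.158 = 0.85.

0.85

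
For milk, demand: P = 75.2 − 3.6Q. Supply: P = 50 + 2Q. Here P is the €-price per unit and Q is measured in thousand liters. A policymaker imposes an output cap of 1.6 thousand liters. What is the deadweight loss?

Competitive equilibrium: 75.2 − 3.6Q = 50 + 2Q → Q* = 4.5, P* = 59.
At Q = 1.6: demand price = 75.2 − 3.6·1.6 = 69.44; supply price = 50 + 2·1.6 = 53.2.
ΔQ = 4.5 − 1.6 = 2.9; wedge = 69.44 − 53.2 = 16.24.
Deadweight loss = ½ × 2.9 × 16.24 = €23.548 thousand.

€23.548 thousand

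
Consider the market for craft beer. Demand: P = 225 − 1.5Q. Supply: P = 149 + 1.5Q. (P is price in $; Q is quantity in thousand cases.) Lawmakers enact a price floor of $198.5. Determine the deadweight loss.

Competitive equilibrium: 225 − 1.5Q = 149 + 1.5Q → Q* = 25.3333, P* = 187.
At the floor P = 198.5, quantity demanded = (225 − 198.5)/1.5 = 17.6667.
Sellers' marginal cost at Q' = 17.6667: 149 + 1.5·17.6667 = 175.5001.
ΔQ = 25.3333 − 17.6667 = 7.6666; wedge = 198.5 − 175.5001 = 22.9999.
The triangle = ½ × 7.6666 × 22.9999 = $88.17 thousand.

$88.17 thousand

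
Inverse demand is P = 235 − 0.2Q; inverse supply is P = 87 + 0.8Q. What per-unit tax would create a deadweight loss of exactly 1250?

50

Competitive equilibrium: 235 − 0.2Q = 87 + 0.8Q → Q* = 148, P* = 205.4.
A tax t gives ΔQ = t/1 and wedge t, so DWL = t²/2.
t²/2 = 1250 → t² = 2500 → t = 50.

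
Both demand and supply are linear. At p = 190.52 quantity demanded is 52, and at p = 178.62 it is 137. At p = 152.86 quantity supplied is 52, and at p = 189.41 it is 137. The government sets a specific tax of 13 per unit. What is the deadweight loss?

148.25

Demand slope = (178.62 − 190.52)/(137 − 52) = −0.14, so p = 197.8 − 0.14q.
Supply slope = (189.41 − 152.86)/(137 − 52) = 0.43, so p = 130.5 + 0.43q.
Competitive equilibrium: 197.8 − 0.14q = 130.5 + 0.43q → q* = 118.0702, p* = 181.2702.
With the tax, the buyer price exceeds the seller price by 13: (197.8 − 0.14q) − (130.5 + 0.43q) = 13 → q' = 95.2632.
Δq = 118.0702 − 95.2632 = 22.807; the wedge equals the tax, 13.
The triangle = ½ × 22.807 × 13 = 148.25.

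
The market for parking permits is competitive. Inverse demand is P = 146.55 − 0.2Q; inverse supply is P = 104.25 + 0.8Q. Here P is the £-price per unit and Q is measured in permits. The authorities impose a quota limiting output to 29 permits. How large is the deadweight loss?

Competitive equilibrium: 146.55 − 0.2Q = 104.25 + 0.8Q → Q* = 42.3, P* = 138.09.
At Q = 29: demand price = 146.55 − 0.2·29 = 140.75; supply price = 104.25 + 0.8·29 = 127.45.
ΔQ = 42.3 − 29 = 13.3; wedge = 140.75 − 127.45 = 13.3.
The triangle = ½ × 13.3 × 13.3 = £88.445.

£88.445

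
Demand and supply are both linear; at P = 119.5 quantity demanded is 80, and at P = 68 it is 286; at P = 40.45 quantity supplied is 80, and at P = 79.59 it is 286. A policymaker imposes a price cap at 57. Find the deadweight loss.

1884.57

Demand slope = (68 − 119.5)/(286 − 80) = −0.25, so P = 139.5 − 0.25Q.
Supply slope = (79.59 − 40.45)/(286 − 80) = 0.19, so P = 25.25 + 0.19Q.
Competitive equilibrium: 139.5 − 0.25Q = 25.25 + 0.19Q → Q* = 259.6591, P* = 74.5852.
At the ceiling P = 57, quantity supplied = (57 − 25.25)/0.19 = 167.1053.
Willingness to pay at Q' = 167.1053: 139.5 − 0.25·167.1053 = 97.7237.
ΔQ = 259.6591 − 167.1053 = 92.5538; wedge = 97.7237 − 57 = 40.7237.
Deadweight loss = ½ × 92.5538 × 40.7237 = 1884.57.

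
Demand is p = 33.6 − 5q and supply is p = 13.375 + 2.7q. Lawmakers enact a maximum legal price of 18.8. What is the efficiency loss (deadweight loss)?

1.47

Competitive equilibrium: 33.6 − 5q = 13.375 + 2.7q → q* = 2.6266, p* = 20.4669.
At the ceiling p = 18.8, quantity supplied = (18.8 − 13.375)/2.7 = 2.0093.
Willingness to pay at q' = 2.0093: 33.6 − 5·2.0093 = 23.5535.
Δq = 2.6266 − 2.0093 = 0.6173; wedge = 23.5535 − 18.8 = 4.7535.
The triangle = ½ × 0.6173 × 4.7535 = 1.47.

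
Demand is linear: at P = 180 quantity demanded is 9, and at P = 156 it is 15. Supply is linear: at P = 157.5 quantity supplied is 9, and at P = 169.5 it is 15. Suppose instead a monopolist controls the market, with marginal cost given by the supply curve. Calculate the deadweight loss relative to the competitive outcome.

78.03

Demand slope = (156 − 180)/(15 − 9) = −4, so P = 216 − 4Q.
Supply slope = (169.5 − 157.5)/(15 − 9) = 2, so P = 139.5 + 2Q.
Competitive equilibrium: 216 − 4Q = 139.5 + 2Q → Q* = 12.75, P* = 165.
Marginal revenue: MR = 216 − 8Q. Set MR = MC: 216 − 8Q = 139.5 + 2Q → Q_m = 7.65.
Price P_m = 216 − 4·7.65 = 185.4; MC(Q_m) = 139.5 + 2·7.65 = 154.8.
Competitive Q* = 12.75, so ΔQ = 5.1; wedge = 185.4 − 154.8 = 30.6.
The triangle = ½ × 5.1 × 30.6 = 78.03.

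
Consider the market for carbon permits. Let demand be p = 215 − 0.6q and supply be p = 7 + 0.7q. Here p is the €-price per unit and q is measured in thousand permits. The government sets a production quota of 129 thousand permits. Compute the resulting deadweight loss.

€624.65 thousand

Competitive equilibrium: 215 − 0.6q = 7 + 0.7q → q* = 160, p* = 119.
At q = 129: demand price = 215 − 0.6·129 = 137.6; supply price = 7 + 0.7·129 = 97.3.
Δq = 160 − 129 = 31; wedge = 137.6 − 97.3 = 40.3.
DWL = ½ × 31 × 40.3 = €624.65 thousand.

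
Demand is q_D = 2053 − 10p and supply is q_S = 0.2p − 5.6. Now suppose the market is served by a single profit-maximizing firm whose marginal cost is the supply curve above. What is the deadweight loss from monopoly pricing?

1.14

In inverse form: demand p = 205.3 − 0.1q, supply p = 28 + 5q.
Competitive equilibrium: 205.3 − 0.1q = 28 + 5q → q* = 34.7647, p* = 201.8235.
Marginal revenue: MR = 205.3 − 0.2q. Set MR = MC: 205.3 − 0.2q = 28 + 5q → q_m = 34.0962.
Price p_m = 205.3 − 0.1·34.0962 = 201.8904; MC(q_m) = 28 + 5·34.0962 = 198.481.
Competitive q* = 34.7647, so Δq = 0.6685; wedge = 201.8904 − 198.481 = 3.4094.
Welfare loss = ½ × 0.6685 × 3.4094 = 1.14.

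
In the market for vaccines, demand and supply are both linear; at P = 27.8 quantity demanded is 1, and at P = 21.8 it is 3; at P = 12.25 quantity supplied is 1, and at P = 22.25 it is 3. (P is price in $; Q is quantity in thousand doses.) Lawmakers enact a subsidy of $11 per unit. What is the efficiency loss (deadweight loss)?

Demand slope = (21.8 − 27.8)/(3 − 1) = −3, so P = 30.8 − 3Q.
Supply slope = (22.25 − 12.25)/(3 − 1) = 5, so P = 7.25 + 5Q.
Competitive equilibrium: 30.8 − 3Q = 7.25 + 5Q → Q* = 2.9438, P* = 21.9688.
The subsidy lowers effective supply by 11: P = 5Q − 3.75.
New quantity: 30.8 − 3Q = 5Q − 3.75 → Q' = 4.3188.
Overproduction ΔQ = 4.3188 − 2.9438 = 1.375; wedge = subsidy = 11.
DWL = ½ × 1.375 × 11 = $7.56 thousand.

$7.56 thousand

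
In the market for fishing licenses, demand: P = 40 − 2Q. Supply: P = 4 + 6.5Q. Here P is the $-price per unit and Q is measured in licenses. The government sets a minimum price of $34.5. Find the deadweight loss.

Competitive equilibrium: 40 − 2Q = 4 + 6.5Q → Q* = 4.2353, P* = 31.5294.
At the floor P = 34.5, quantity demanded = (40 − 34.5)/2 = 2.75.
Sellers' marginal cost at Q' = 2.75: 4 + 6.5·2.75 = 21.875.
ΔQ = 4.2353 − 2.75 = 1.4853; wedge = 34.5 − 21.875 = 12.625.
The triangle = ½ × 1.4853 × 12.625 = $9.38.

$9.38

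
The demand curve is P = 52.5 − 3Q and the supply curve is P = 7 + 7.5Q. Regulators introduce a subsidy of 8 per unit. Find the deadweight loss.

Competitive equilibrium: 52.5 − 3Q = 7 + 7.5Q → Q* = 4.3333, P* = 39.5.
The subsidy lowers effective supply by 8: P = 7.5Q − 1.
New quantity: 52.5 − 3Q = 7.5Q − 1 → Q' = 5.0952.
Overproduction ΔQ = 5.0952 − 4.3333 = 0.7619; wedge = subsidy = 8.
Welfare loss = ½ × 0.7619 × 8 = 3.05.

3.05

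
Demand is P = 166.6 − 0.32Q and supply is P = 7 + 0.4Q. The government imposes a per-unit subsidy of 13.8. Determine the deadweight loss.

132.25

Competitive equilibrium: 166.6 − 0.32Q = 7 + 0.4Q → Q* = 221.6667, P* = 95.6667.
The subsidy lowers effective supply by 13.8: P = 0.4Q − 6.8.
New quantity: 166.6 − 0.32Q = 0.4Q − 6.8 → Q' = 240.8333.
Overproduction ΔQ = 240.8333 − 221.6667 = 19.1666; wedge = subsidy = 13.8.
Deadweight loss = ½ × 19.1666 × 13.8 = 132.25.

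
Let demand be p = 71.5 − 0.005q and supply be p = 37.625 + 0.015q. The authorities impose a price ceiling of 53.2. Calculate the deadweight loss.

4295.71

Competitive equilibrium: 71.5 − 0.005q = 37.625 + 0.015q → q* = 1693.75, p* = 63.03125.
At the ceiling p = 53.2, quantity supplied = (53.2 − 37.625)/0.015 = 1038.33333.
Willingness to pay at q' = 1038.33333: 71.5 − 0.005·1038.33333 = 66.30833.
Δq = 1693.75 − 1038.33333 = 655.41667; wedge = 66.30833 − 53.2 = 13.10833.
Deadweight loss = ½ × 655.41667 × 13.10833 = 4295.71.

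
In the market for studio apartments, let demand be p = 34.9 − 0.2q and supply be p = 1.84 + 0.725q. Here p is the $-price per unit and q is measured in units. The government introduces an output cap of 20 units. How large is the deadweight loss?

Competitive equilibrium: 34.9 − 0.2q = 1.84 + 0.725q → q* = 35.7405, p* = 27.7519.
At q = 20: demand price = 34.9 − 0.2·20 = 30.9; supply price = 1.84 + 0.725·20 = 16.34.
Δq = 35.7405 − 20 = 15.7405; wedge = 30.9 − 16.34 = 14.56.
DWL = ½ × 15.7405 × 14.56 = $114.59.

$114.59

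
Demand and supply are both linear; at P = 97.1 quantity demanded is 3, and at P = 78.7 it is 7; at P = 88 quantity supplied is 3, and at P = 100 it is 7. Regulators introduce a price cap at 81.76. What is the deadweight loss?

Demand slope = (78.7 − 97.1)/(7 − 3) = −4.6, so P = 110.9 − 4.6Q.
Supply slope = (100 − 88)/(7 − 3) = 3, so P = 79 + 3Q.
Competitive equilibrium: 110.9 − 4.6Q = 79 + 3Q → Q* = 4.1974, P* = 91.5921.
At the ceiling P = 81.76, quantity supplied = (81.76 − 79)/3 = 0.92.
Willingness to pay at Q' = 0.92: 110.9 − 4.6·0.92 = 106.668.
ΔQ = 4.1974 − 0.92 = 3.2774; wedge = 106.668 − 81.76 = 24.908.
The triangle = ½ × 3.2774 × 24.908 = 40.82.

40.82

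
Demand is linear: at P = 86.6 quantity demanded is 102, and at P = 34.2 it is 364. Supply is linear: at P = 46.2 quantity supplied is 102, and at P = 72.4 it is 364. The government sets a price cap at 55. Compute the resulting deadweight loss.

Demand slope = (34.2 − 86.6)/(364 − 102) = −0.2, so P = 107 − 0.2Q.
Supply slope = (72.4 − 46.2)/(364 − 102) = 0.1, so P = 36 + 0.1Q.
Competitive equilibrium: 107 − 0.2Q = 36 + 0.1Q → Q* = 236.6667, P* = 59.6667.
At the ceiling P = 55, quantity supplied = (55 − 36)/0.1 = 190.
Willingness to pay at Q' = 190: 107 − 0.2·190 = 69.
ΔQ = 236.6667 − 190 = 46.6667; wedge = 69 − 55 = 14.
Deadweight loss = ½ × 46.6667 × 14 = 326.67.

326.67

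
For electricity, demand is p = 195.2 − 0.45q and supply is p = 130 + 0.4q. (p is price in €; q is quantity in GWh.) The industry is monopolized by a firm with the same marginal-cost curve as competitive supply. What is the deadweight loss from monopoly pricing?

€299.63

Competitive equilibrium: 195.2 − 0.45q = 130 + 0.4q → q* = 76.7059, p* = 160.6824.
Marginal revenue: MR = 195.2 − 0.9q. Set MR = MC: 195.2 − 0.9q = 130 + 0.4q → q_m = 50.1538.
Price p_m = 195.2 − 0.45·50.1538 = 172.6308; MC(q_m) = 130 + 0.4·50.1538 = 150.0615.
Competitive q* = 76.7059, so Δq = 26.5521; wedge = 172.6308 − 150.0615 = 22.5693.
Deadweight loss = ½ × 26.5521 × 22.5693 = €299.63.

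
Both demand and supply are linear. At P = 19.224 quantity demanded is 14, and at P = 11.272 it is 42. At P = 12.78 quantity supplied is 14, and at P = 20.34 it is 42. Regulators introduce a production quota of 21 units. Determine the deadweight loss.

Demand slope = (11.272 − 19.224)/(42 − 14) = −0.284, so P = 23.2 − 0.284Q.
Supply slope = (20.34 − 12.78)/(42 − 14) = 0.27, so P = 9 + 0.27Q.
Competitive equilibrium: 23.2 − 0.284Q = 9 + 0.27Q → Q* = 25.6318, P* = 15.9206.
At Q = 21: demand price = 23.2 − 0.284·21 = 17.236; supply price = 9 + 0.27·21 = 14.67.
ΔQ = 25.6318 − 21 = 4.6318; wedge = 17.236 − 14.67 = 2.566.
The triangle = ½ × 4.6318 × 2.566 = 5.94.

5.94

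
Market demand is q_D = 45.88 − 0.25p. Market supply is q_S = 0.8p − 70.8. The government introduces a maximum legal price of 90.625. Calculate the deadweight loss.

705.94

In inverse form: demand p = 183.52 − 4q, supply p = 88.5 + 1.25q.
Competitive equilibrium: 183.52 − 4q = 88.5 + 1.25q → q* = 18.099, p* = 111.1238.
At the ceiling p = 90.625, quantity supplied = (90.625 − 88.5)/1.25 = 1.7.
Willingness to pay at q' = 1.7: 183.52 − 4·1.7 = 176.72.
Δq = 18.099 − 1.7 = 16.399; wedge = 176.72 − 90.625 = 86.095.
Deadweight loss = ½ × 16.399 × 86.095 = 705.94.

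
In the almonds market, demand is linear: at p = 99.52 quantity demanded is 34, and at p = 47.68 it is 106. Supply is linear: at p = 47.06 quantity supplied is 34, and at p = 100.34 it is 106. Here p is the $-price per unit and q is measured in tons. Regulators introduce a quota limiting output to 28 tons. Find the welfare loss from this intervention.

Demand slope = (47.68 − 99.52)/(106 − 34) = −0.72, so p = 124 − 0.72q.
Supply slope = (100.34 − 47.06)/(106 − 34) = 0.74, so p = 21.9 + 0.74q.
Competitive equilibrium: 124 − 0.72q = 21.9 + 0.74q → q* = 69.9315, p* = 73.6493.
At q = 28: demand price = 124 − 0.72·28 = 103.84; supply price = 21.9 + 0.74·28 = 42.62.
Δq = 69.9315 − 28 = 41.9315; wedge = 103.84 − 42.62 = 61.22.
The triangle = ½ × 41.9315 × 61.22 = $1283.52.

$1283.52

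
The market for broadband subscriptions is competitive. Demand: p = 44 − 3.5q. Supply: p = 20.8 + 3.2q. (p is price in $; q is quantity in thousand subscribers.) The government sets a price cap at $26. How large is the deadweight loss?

$11.31 thousand

Competitive equilibrium: 44 − 3.5q = 20.8 + 3.2q → q* = 3.4627, p* = 31.8806.
At the ceiling p = 26, quantity supplied = (26 − 20.8)/3.2 = 1.625.
Willingness to pay at q' = 1.625: 44 − 3.5·1.625 = 38.3125.
Δq = 3.4627 − 1.625 = 1.8377; wedge = 38.3125 − 26 = 12.3125.
Welfare loss = ½ × 1.8377 × 12.3125 = $11.31 thousand.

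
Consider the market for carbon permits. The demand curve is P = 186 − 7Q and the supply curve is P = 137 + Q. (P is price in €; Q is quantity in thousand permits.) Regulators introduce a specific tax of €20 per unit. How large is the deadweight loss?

€25 thousand

Competitive equilibrium: 186 − 7Q = 137 + Q → Q* = 6.125, P* = 143.125.
With the tax, the buyer price exceeds the seller price by 20: (186 − 7Q) − (137 + Q) = 20 → Q' = 3.625.
ΔQ = 6.125 − 3.625 = 2.5; the wedge equals the tax, 20.
DWL = ½ × 2.5 × 20 = €25 thousand.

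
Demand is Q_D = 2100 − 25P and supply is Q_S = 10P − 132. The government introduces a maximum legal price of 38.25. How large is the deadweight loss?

4559.40

In inverse form: demand P = 84 − 0.04Q, supply P = 13.2 + 0.1Q.
Competitive equilibrium: 84 − 0.04Q = 13.2 + 0.1Q → Q* = 505.7143, P* = 63.7714.
At the ceiling P = 38.25, quantity supplied = (38.25 − 13.2)/0.1 = 250.5.
Willingness to pay at Q' = 250.5: 84 − 0.04·250.5 = 73.98.
ΔQ = 505.7143 − 250.5 = 255.2143; wedge = 73.98 − 38.25 = 35.73.
Welfare loss = ½ × 255.2143 × 35.73 = 4559.40.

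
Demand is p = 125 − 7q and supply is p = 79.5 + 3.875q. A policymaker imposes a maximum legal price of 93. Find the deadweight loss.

Competitive equilibrium: 125 − 7q = 79.5 + 3.875q → q* = 4.1839, p* = 95.7126.
At the ceiling p = 93, quantity supplied = (93 − 79.5)/3.875 = 3.4839.
Willingness to pay at q' = 3.4839: 125 − 7·3.4839 = 100.6127.
Δq = 4.1839 − 3.4839 = 0.7; wedge = 100.6127 − 93 = 7.6127.
Deadweight loss = ½ × 0.7 × 7.6127 = 2.66.

2.66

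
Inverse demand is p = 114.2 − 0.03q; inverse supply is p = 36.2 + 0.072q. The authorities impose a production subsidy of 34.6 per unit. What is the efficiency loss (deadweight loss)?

5868.43

Competitive equilibrium: 114.2 − 0.03q = 36.2 + 0.072q → q* = 764.7059, p* = 91.2588.
The subsidy lowers effective supply by 34.6: p = 1.6 + 0.072q.
New quantity: 114.2 − 0.03q = 1.6 + 0.072q → q' = 1103.9216.
Overproduction Δq = 1103.9216 − 764.7059 = 339.2157; wedge = subsidy = 34.6.
Welfare loss = ½ × 339.2157 × 34.6 = 5868.43.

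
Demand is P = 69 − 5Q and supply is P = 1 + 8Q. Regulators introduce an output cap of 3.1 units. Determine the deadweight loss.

29.51

Competitive equilibrium: 69 − 5Q = 1 + 8Q → Q* = 5.2308, P* = 42.8462.
At Q = 3.1: demand price = 69 − 5·3.1 = 53.5; supply price = 1 + 8·3.1 = 25.8.
ΔQ = 5.2308 − 3.1 = 2.1308; wedge = 53.5 − 25.8 = 27.7.
DWL = ½ × 2.1308 × 27.7 = 29.51.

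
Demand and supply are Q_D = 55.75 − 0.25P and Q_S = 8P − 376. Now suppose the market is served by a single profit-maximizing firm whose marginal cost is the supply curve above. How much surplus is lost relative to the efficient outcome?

In inverse form: demand P = 223 − 4Q, supply P = 47 + 0.125Q.
Competitive equilibrium: 223 − 4Q = 47 + 0.125Q → Q* = 42.6667, P* = 52.3333.
Marginal revenue: MR = 223 − 8Q. Set MR = MC: 223 − 8Q = 47 + 0.125Q → Q_m = 21.6615.
Price P_m = 223 − 4·21.6615 = 136.354; MC(Q_m) = 47 + 0.125·21.6615 = 49.7077.
Competitive Q* = 42.6667, so ΔQ = 21.0052; wedge = 136.354 − 49.7077 = 86.6463.
DWL = ½ × 21.0052 × 86.6463 = 910.01.

910.01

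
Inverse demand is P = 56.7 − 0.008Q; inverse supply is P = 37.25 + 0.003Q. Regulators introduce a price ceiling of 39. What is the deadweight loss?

Competitive equilibrium: 56.7 − 0.008Q = 37.25 + 0.003Q → Q* = 1768.18182, P* = 42.55455.
At the ceiling P = 39, quantity supplied = (39 − 37.25)/0.003 = 583.33333.
Willingness to pay at Q' = 583.33333: 56.7 − 0.008·583.33333 = 52.03333.
ΔQ = 1768.18182 − 583.33333 = 1184.84849; wedge = 52.03333 − 39 = 13.03333.
DWL = ½ × 1184.84849 × 13.03333 = 7721.26.

7721.26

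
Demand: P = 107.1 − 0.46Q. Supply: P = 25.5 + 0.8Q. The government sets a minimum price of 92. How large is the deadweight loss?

Competitive equilibrium: 107.1 − 0.46Q = 25.5 + 0.8Q → Q* = 64.7619, P* = 77.3095.
At the floor P = 92, quantity demanded = (107.1 − 92)/0.46 = 32.8261.
Sellers' marginal cost at Q' = 32.8261: 25.5 + 0.8·32.8261 = 51.7609.
ΔQ = 64.7619 − 32.8261 = 31.9358; wedge = 92 − 51.7609 = 40.2391.
The triangle = ½ × 31.9358 × 40.2391 = 642.53.

642.53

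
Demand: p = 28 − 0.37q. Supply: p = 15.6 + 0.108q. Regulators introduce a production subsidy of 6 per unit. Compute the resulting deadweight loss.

Competitive equilibrium: 28 − 0.37q = 15.6 + 0.108q → q* = 25.9414, p* = 18.4017.
The subsidy lowers effective supply by 6: p = 9.6 + 0.108q.
New quantity: 28 − 0.37q = 9.6 + 0.108q → q' = 38.4937.
Overproduction Δq = 38.4937 − 25.9414 = 12.5523; wedge = subsidy = 6.
Welfare loss = ½ × 12.5523 × 6 = 37.66.

37.66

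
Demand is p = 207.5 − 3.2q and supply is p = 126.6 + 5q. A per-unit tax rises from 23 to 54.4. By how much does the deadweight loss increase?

148.19

Competitive equilibrium: 207.5 − 3.2q = 126.6 + 5q → q* = 9.8659, p* = 175.9293.
For a per-unit tax t: Δq = t/8.2, so DWL = ½·t·(t/8.2) = t²/16.4.
At t = 23: DWL = 32.256. At t = 54.4: DWL = 180.449.
Increase = 180.449 − 32.256 = 148.19.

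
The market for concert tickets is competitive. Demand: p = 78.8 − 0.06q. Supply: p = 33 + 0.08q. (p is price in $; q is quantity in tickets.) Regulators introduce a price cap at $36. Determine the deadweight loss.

$5872.51

Competitive equilibrium: 78.8 − 0.06q = 33 + 0.08q → q* = 327.1429, p* = 59.1714.
At the ceiling p = 36, quantity supplied = (36 − 33)/0.08 = 37.5.
Willingness to pay at q' = 37.5: 78.8 − 0.06·37.5 = 76.55.
Δq = 327.1429 − 37.5 = 289.6429; wedge = 76.55 − 36 = 40.55.
DWL = ½ × 289.6429 × 40.55 = $5872.51.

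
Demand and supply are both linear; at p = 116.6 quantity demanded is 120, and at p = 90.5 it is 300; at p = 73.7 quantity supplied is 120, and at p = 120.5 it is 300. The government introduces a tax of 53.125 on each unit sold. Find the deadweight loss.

3484.28

Demand slope = (90.5 − 116.6)/(300 − 120) = −0.145, so p = 134 − 0.145q.
Supply slope = (120.5 − 73.7)/(300 − 120) = 0.26, so p = 42.5 + 0.26q.
Competitive equilibrium: 134 − 0.145q = 42.5 + 0.26q → q* = 225.9259, p* = 101.2407.
With the tax, the buyer price exceeds the seller price by 53.125: (134 − 0.145q) − (42.5 + 0.26q) = 53.125 → q' = 94.7531.
Δq = 225.9259 − 94.7531 = 131.1728; the wedge equals the tax, 53.125.
DWL = ½ × 131.1728 × 53.125 = 3484.28.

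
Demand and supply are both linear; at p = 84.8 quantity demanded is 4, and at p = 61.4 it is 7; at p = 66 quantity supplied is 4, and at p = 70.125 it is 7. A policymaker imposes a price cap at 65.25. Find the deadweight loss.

30.88

Demand slope = (61.4 − 84.8)/(7 − 4) = −7.8, so p = 116 − 7.8q.
Supply slope = (70.125 − 66)/(7 − 4) = 1.375, so p = 60.5 + 1.375q.
Competitive equilibrium: 116 − 7.8q = 60.5 + 1.375q → q* = 6.049, p* = 68.8174.
At the ceiling p = 65.25, quantity supplied = (65.25 − 60.5)/1.375 = 3.4545.
Willingness to pay at q' = 3.4545: 116 − 7.8·3.4545 = 89.0549.
Δq = 6.049 − 3.4545 = 2.5945; wedge = 89.0549 − 65.25 = 23.8049.
Deadweight loss = ½ × 2.5945 × 23.8049 = 30.88.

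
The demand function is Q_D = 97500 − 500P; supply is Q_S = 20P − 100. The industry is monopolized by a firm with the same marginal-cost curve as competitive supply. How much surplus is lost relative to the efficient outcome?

In inverse form: demand P = 195 − 0.002Q, supply P = 5 + 0.05Q.
Competitive equilibrium: 195 − 0.002Q = 5 + 0.05Q → Q* = 3653.84615, P* = 187.69231.
Marginal revenue: MR = 195 − 0.004Q. Set MR = MC: 195 − 0.004Q = 5 + 0.05Q → Q_m = 3518.51852.
Price P_m = 195 − 0.002·3518.51852 = 187.96296; MC(Q_m) = 5 + 0.05·3518.51852 = 180.92593.
Competitive Q* = 3653.84615, so ΔQ = 135.32763; wedge = 187.96296 − 180.92593 = 7.03703.
Deadweight loss = ½ × 135.32763 × 7.03703 = 476.15.

476.15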